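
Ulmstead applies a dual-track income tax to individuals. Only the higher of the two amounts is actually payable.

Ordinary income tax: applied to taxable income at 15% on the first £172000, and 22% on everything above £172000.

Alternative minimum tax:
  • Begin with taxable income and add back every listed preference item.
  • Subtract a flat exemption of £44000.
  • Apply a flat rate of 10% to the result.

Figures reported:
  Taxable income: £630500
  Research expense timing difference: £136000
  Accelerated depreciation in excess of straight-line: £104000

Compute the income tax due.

Ordinary income tax:
  £172000 × 15% = £25800
  £458500 × 22% = £100870
  → £126670

Alternative minimum tax:
  Adjusted income: £630500 + £136000 + £104000 = £870500
  Less exemption £44000 → base £826500
  £826500 × 10% = £82650

£126670 > £82650, so the ordinary income tax governs.

£126670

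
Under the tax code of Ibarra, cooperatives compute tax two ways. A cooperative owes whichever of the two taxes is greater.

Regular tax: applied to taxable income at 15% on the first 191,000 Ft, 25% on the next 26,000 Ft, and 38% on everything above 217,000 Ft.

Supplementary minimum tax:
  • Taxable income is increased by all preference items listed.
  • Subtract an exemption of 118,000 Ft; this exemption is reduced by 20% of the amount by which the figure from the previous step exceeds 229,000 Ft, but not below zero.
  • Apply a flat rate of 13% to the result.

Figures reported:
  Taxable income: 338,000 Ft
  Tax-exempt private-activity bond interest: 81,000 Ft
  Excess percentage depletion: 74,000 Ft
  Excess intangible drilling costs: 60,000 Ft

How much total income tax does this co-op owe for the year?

Regular tax:
  191,000 Ft × 15% = 28,650 Ft
  26,000 Ft × 25% = 6,500 Ft
  121,000 Ft × 38% = 45,980 Ft
  → 81,130 Ft

Supplementary minimum tax:
  Adjusted income: 338,000 Ft + 81,000 Ft + 74,000 Ft + 60,000 Ft = 553,000 Ft
  Exemption: 118,000 Ft − 20% × (553,000 Ft − 229,000 Ft) = 118,000 Ft − 64,800 Ft = 53,200 Ft
  Base: 553,000 Ft − 53,200 Ft = 499,800 Ft
  499,800 Ft × 13% = 64,974 Ft

81,130 Ft > 64,974 Ft, so the regular tax governs.

81,130 Ft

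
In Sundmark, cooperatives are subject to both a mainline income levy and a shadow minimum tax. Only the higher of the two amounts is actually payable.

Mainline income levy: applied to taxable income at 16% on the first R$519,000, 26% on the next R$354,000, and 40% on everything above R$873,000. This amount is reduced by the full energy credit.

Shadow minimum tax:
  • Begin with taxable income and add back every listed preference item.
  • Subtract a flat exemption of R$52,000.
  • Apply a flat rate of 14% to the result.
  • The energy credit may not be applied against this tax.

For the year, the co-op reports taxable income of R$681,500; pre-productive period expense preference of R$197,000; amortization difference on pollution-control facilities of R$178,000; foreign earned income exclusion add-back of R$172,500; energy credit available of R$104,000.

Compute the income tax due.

R$164,780

Shadow minimum tax:
  Adjusted income: R$681,500 + R$197,000 + R$178,000 + R$172,500 = R$1,229,000
  Less exemption R$52,000 → base R$1,177,000
  R$1,177,000 × 14% = R$164,780

Mainline income levy:
  R$519,000 × 16% = R$83,040
  R$162,500 × 26% = R$42,250
  → R$125,290
  Less energy credit R$104,000 → R$21,290

R$164,780 > R$21,290, so the shadow minimum tax is the binding amount.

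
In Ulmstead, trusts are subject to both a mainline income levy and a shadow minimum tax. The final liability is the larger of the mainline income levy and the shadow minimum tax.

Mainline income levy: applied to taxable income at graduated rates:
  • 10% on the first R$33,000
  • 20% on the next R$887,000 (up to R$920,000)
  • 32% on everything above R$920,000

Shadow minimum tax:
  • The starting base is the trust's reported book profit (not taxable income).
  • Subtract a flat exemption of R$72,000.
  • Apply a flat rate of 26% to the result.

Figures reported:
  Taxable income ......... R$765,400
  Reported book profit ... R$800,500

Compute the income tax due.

Mainline income levy:
  R$33,000 × 10% = R$3,300
  R$732,400 × 20% = R$146,480
  → R$149,780

Shadow minimum tax:
  Base (reported book profit): R$800,500
  Less exemption R$72,000 → base R$728,500
  R$728,500 × 26% = R$189,410

R$189,410 > R$149,780, so the shadow minimum tax is the binding amount.

R$189,410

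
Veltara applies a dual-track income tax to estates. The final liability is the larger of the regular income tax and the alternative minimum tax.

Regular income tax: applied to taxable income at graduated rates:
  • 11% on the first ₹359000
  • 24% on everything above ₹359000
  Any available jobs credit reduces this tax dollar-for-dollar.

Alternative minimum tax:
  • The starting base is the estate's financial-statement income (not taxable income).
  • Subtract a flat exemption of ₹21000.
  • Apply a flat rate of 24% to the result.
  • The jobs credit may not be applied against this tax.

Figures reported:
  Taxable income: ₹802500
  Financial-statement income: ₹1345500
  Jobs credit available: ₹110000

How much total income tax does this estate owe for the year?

₹317880

Regular income tax:
  ₹359000 × 11% = ₹39490
  ₹443500 × 24% = ₹106440
  → ₹145930
  Less jobs credit ₹110000 → ₹35930

Alternative minimum tax:
  Base (financial-statement income): ₹1345500
  Less exemption ₹21000 → base ₹1324500
  ₹1324500 × 24% = ₹317880

₹317880 > ₹35930, so the alternative minimum tax is the binding amount.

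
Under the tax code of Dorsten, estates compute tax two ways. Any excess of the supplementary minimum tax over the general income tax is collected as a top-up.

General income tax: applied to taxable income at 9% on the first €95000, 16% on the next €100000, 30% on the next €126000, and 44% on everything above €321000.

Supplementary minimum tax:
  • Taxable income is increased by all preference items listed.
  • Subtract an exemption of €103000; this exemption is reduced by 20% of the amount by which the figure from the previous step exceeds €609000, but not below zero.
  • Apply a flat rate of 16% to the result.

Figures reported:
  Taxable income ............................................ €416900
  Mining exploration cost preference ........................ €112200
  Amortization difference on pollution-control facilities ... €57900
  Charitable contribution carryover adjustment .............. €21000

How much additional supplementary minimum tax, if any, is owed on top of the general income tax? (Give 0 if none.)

€0

General income tax:
  €95000 × 9% = €8550
  €100000 × 16% = €16000
  €126000 × 30% = €37800
  €95900 × 44% = €42196
  → €104546

Supplementary minimum tax:
  Adjusted income: €416900 + €112200 + €57900 + €21000 = €608000
  Exemption: €608000 ≤ €609000, so full €103000 applies
  Base: €608000 − €103000 = €505000
  €505000 × 16% = €80800

€80800 ≤ €104546, so no add-on is due.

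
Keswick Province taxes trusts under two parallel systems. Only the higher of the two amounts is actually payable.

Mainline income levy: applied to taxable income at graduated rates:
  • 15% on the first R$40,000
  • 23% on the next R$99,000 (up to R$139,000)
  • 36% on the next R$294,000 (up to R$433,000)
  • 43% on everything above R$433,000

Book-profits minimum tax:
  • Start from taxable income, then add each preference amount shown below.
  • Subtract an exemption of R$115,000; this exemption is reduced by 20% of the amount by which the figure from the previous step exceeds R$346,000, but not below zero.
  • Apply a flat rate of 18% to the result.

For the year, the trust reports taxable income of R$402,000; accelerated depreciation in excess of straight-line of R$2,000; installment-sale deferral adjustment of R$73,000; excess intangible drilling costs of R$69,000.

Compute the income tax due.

Mainline income levy:
  R$40,000 × 15% = R$6,000
  R$99,000 × 23% = R$22,770
  R$263,000 × 36% = R$94,680
  → R$123,450

Book-profits minimum tax:
  Adjusted income: R$402,000 + R$2,000 + R$73,000 + R$69,000 = R$546,000
  Exemption: R$115,000 − 20% × (R$546,000 − R$346,000) = R$115,000 − R$40,000 = R$75,000
  Base: R$546,000 − R$75,000 = R$471,000
  R$471,000 × 18% = R$84,780

R$123,450 > R$84,780, so the mainline income levy governs.

R$123,450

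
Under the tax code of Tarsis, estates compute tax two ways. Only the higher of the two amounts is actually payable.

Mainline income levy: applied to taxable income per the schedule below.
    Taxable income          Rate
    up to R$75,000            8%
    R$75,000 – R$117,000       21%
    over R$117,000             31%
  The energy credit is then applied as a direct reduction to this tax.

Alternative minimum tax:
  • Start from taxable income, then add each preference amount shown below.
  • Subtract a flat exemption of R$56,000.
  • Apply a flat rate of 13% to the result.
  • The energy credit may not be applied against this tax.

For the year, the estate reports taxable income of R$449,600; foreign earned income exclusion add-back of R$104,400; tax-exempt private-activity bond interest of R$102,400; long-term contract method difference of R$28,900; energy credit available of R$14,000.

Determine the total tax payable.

Mainline income levy:
  R$75,000 × 8% = R$6,000
  R$42,000 × 21% = R$8,820
  R$332,600 × 31% = R$103,106
  → R$117,926
  Less energy credit R$14,000 → R$103,926

Alternative minimum tax:
  Adjusted income: R$449,600 + R$104,400 + R$102,400 + R$28,900 = R$685,300
  Less exemption R$56,000 → base R$629,300
  R$629,300 × 13% = R$81,809

R$103,926 > R$81,809, so the mainline income levy governs.

R$103,926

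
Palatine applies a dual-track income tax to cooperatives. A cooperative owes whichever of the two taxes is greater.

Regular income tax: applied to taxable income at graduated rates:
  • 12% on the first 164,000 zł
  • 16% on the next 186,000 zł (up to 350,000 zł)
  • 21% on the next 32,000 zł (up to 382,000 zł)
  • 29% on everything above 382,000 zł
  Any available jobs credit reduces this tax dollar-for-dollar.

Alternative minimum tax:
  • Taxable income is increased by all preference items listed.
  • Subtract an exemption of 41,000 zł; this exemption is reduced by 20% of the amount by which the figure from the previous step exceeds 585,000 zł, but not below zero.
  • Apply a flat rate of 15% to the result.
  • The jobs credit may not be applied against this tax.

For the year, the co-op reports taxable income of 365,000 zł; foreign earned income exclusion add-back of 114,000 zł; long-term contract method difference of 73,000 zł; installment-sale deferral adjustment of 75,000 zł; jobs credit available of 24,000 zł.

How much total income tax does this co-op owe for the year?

Alternative minimum tax:
  Adjusted income: 365,000 zł + 114,000 zł + 73,000 zł + 75,000 zł = 627,000 zł
  Exemption: 41,000 zł − 20% × (627,000 zł − 585,000 zł) = 41,000 zł − 8,400 zł = 32,600 zł
  Base: 627,000 zł − 32,600 zł = 594,400 zł
  594,400 zł × 15% = 89,160 zł

Regular income tax:
  164,000 zł × 12% = 19,680 zł
  186,000 zł × 16% = 29,760 zł
  15,000 zł × 21% = 3,150 zł
  → 52,590 zł
  Less jobs credit 24,000 zł → 28,590 zł

89,160 zł > 28,590 zł, so the alternative minimum tax is the binding amount.

89,160 zł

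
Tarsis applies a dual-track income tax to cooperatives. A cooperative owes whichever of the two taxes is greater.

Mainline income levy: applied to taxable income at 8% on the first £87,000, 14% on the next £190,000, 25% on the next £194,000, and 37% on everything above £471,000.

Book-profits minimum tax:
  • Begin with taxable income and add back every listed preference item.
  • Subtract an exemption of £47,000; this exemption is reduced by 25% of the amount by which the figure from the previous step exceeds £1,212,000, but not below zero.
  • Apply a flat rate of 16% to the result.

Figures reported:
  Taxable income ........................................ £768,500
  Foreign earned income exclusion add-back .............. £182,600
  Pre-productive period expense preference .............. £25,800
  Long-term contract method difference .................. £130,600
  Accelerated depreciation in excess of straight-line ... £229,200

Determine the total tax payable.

£211,340

Book-profits minimum tax:
  Adjusted income: £768,500 + £182,600 + £25,800 + £130,600 + £229,200 = £1,336,700
  Exemption: £47,000 − 25% × (£1,336,700 − £1,212,000) = £47,000 − £31,175 = £15,825
  Base: £1,336,700 − £15,825 = £1,320,875
  £1,320,875 × 16% = £211,340

Mainline income levy:
  £87,000 × 8% = £6,960
  £190,000 × 14% = £26,600
  £194,000 × 25% = £48,500
  £297,500 × 37% = £110,075
  → £192,135

£211,340 > £192,135, so the book-profits minimum tax is the binding amount.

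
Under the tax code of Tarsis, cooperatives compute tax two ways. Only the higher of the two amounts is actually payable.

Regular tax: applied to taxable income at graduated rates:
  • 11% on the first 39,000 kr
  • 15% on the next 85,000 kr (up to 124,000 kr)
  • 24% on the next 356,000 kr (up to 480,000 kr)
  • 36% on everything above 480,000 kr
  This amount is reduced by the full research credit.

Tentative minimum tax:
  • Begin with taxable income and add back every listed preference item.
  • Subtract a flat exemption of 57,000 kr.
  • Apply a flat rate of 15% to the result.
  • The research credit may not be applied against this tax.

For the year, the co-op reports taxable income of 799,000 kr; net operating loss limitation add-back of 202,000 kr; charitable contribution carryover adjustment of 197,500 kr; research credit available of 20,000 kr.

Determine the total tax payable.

Regular tax:
  39,000 kr × 11% = 4,290 kr
  85,000 kr × 15% = 12,750 kr
  356,000 kr × 24% = 85,440 kr
  319,000 kr × 36% = 114,840 kr
  → 217,320 kr
  Less research credit 20,000 kr → 197,320 kr

Tentative minimum tax:
  Adjusted income: 799,000 kr + 202,000 kr + 197,500 kr = 1,198,500 kr
  Less exemption 57,000 kr → base 1,141,500 kr
  1,141,500 kr × 15% = 171,225 kr

197,320 kr > 171,225 kr, so the regular tax governs.

197,320 kr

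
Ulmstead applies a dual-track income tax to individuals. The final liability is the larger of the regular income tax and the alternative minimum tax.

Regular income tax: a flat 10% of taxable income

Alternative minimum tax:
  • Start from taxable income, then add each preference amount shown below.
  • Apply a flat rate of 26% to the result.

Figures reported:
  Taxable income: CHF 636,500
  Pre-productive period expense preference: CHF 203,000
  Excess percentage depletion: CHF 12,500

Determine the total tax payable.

Regular income tax:
  CHF 636,500 × 10% = CHF 63,650

Alternative minimum tax:
  Adjusted income: CHF 636,500 + CHF 203,000 + CHF 12,500 = CHF 852,000
  CHF 852,000 × 26% = CHF 221,520

CHF 221,520 > CHF 63,650, so the alternative minimum tax is the binding amount.

CHF 221,520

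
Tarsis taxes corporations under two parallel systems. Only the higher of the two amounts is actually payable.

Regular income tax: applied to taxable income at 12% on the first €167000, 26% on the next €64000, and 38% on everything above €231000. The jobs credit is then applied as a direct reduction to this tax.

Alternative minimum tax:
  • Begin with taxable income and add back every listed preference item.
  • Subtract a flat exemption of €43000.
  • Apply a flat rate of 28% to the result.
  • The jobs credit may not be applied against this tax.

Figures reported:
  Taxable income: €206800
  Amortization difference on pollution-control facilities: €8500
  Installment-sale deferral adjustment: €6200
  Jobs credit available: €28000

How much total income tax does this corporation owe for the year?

€49980

Regular income tax:
  €167000 × 12% = €20040
  €39800 × 26% = €10348
  → €30388
  Less jobs credit €28000 → €2388

Alternative minimum tax:
  Adjusted income: €206800 + €8500 + €6200 = €221500
  Less exemption €43000 → base €178500
  €178500 × 28% = €49980

€49980 > €2388, so the alternative minimum tax is the binding amount.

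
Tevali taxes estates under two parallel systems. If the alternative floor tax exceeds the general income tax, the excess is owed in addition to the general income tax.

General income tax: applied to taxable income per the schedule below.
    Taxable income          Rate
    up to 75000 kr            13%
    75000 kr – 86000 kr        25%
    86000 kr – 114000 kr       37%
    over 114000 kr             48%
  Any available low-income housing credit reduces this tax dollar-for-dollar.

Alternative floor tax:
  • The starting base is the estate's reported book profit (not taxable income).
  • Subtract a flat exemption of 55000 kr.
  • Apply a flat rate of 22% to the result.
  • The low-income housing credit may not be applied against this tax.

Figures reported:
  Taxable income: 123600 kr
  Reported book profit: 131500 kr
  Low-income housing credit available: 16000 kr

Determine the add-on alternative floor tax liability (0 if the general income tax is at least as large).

5362 kr

Alternative floor tax:
  Base (reported book profit): 131500 kr
  Less exemption 55000 kr → base 76500 kr
  76500 kr × 22% = 16830 kr

General income tax:
  75000 kr × 13% = 9750 kr
  11000 kr × 25% = 2750 kr
  28000 kr × 37% = 10360 kr
  9600 kr × 48% = 4608 kr
  → 27468 kr
  Less low-income housing credit 16000 kr → 11468 kr

Excess of alternative floor tax over general income tax: 16830 kr − 11468 kr = 5362 kr.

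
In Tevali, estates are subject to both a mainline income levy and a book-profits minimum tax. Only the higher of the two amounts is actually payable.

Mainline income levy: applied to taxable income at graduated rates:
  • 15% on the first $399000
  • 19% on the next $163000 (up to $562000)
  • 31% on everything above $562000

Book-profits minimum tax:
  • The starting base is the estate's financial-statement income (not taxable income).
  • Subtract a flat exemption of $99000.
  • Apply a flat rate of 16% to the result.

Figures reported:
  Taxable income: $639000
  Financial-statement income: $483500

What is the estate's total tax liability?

$114690

Book-profits minimum tax:
  Base (financial-statement income): $483500
  Less exemption $99000 → base $384500
  $384500 × 16% = $61520

Mainline income levy:
  $399000 × 15% = $59850
  $163000 × 19% = $30970
  $77000 × 31% = $23870
  → $114690

$114690 > $61520, so the mainline income levy governs.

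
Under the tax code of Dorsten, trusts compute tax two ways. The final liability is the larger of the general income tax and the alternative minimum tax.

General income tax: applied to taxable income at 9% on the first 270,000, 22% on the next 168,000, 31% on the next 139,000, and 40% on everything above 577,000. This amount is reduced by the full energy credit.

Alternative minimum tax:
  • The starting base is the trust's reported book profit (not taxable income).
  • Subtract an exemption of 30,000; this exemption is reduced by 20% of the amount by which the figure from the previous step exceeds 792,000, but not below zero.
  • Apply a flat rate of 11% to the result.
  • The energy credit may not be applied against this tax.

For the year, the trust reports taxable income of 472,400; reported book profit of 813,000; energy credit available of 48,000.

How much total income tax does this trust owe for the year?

General income tax:
  270,000 × 9% = 24,300
  168,000 × 22% = 36,960
  34,400 × 31% = 10,664
  → 71,924
  Less energy credit 48,000 → 23,924

Alternative minimum tax:
  Base (reported book profit): 813,000
  Exemption: 30,000 − 20% × (813,000 − 792,000) = 30,000 − 4,200 = 25,800
  Base: 813,000 − 25,800 = 787,200
  787,200 × 11% = 86,592

86,592 > 23,924, so the alternative minimum tax is the binding amount.

86,592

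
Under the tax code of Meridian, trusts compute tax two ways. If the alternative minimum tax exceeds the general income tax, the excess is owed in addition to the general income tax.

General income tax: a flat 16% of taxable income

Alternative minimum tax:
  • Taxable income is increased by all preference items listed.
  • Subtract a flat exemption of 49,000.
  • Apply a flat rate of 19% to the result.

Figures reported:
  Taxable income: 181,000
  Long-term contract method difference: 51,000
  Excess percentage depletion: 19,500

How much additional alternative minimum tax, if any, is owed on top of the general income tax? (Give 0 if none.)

Alternative minimum tax:
  Adjusted income: 181,000 + 51,000 + 19,500 = 251,500
  Less exemption 49,000 → base 202,500
  202,500 × 19% = 38,475

General income tax:
  181,000 × 16% = 28,960

Excess of alternative minimum tax over general income tax: 38,475 − 28,960 = 9,515.

9,515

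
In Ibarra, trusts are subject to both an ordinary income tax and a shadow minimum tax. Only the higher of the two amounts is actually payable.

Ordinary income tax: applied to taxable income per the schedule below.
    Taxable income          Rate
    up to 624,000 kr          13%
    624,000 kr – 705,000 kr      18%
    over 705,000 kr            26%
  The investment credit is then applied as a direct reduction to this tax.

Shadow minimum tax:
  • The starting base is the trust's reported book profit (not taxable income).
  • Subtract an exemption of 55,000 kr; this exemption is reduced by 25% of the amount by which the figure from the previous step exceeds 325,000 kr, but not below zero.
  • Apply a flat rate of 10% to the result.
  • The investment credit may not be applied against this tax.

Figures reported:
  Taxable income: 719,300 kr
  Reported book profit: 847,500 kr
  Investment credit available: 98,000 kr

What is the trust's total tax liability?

84,750 kr

Ordinary income tax:
  624,000 kr × 13% = 81,120 kr
  81,000 kr × 18% = 14,580 kr
  14,300 kr × 26% = 3,718 kr
  → 99,418 kr
  Less investment credit 98,000 kr → 1,418 kr

Shadow minimum tax:
  Base (reported book profit): 847,500 kr
  Exemption: 25% × (847,500 kr − 325,000 kr) = 130,625 kr ≥ 55,000 kr, so the exemption is fully phased out
  Base: 847,500 kr − 0 kr = 847,500 kr
  847,500 kr × 10% = 84,750 kr

84,750 kr > 1,418 kr, so the shadow minimum tax is the binding amount.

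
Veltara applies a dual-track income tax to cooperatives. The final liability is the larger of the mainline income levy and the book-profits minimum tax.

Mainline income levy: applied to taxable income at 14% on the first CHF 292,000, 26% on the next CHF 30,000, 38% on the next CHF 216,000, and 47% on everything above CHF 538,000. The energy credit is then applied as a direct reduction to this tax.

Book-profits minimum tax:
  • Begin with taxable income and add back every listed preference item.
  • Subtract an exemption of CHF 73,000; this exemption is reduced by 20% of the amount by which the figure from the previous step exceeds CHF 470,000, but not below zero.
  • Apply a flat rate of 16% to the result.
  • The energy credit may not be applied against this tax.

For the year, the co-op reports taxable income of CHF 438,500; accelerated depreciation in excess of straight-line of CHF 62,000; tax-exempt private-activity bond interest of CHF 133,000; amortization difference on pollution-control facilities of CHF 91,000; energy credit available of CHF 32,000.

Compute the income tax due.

CHF 112,384

Book-profits minimum tax:
  Adjusted income: CHF 438,500 + CHF 62,000 + CHF 133,000 + CHF 91,000 = CHF 724,500
  Exemption: CHF 73,000 − 20% × (CHF 724,500 − CHF 470,000) = CHF 73,000 − CHF 50,900 = CHF 22,100
  Base: CHF 724,500 − CHF 22,100 = CHF 702,400
  CHF 702,400 × 16% = CHF 112,384

Mainline income levy:
  CHF 292,000 × 14% = CHF 40,880
  CHF 30,000 × 26% = CHF 7,800
  CHF 116,500 × 38% = CHF 44,270
  → CHF 92,950
  Less energy credit CHF 32,000 → CHF 60,950

CHF 112,384 > CHF 60,950, so the book-profits minimum tax is the binding amount.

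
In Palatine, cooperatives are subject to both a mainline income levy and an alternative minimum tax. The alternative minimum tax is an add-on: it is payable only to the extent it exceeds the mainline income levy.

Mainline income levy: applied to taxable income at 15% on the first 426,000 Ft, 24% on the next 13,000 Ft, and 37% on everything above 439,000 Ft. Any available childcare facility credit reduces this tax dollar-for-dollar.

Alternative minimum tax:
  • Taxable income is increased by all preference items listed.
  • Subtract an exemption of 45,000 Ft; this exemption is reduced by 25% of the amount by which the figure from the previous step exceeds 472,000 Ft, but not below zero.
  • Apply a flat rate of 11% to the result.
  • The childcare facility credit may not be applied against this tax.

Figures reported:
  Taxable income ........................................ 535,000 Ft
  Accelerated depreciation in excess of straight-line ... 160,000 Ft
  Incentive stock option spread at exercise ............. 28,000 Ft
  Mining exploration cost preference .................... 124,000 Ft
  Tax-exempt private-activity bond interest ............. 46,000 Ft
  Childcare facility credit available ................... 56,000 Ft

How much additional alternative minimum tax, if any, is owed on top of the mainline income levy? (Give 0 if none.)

51,690 Ft

Alternative minimum tax:
  Adjusted income: 535,000 Ft + 160,000 Ft + 28,000 Ft + 124,000 Ft + 46,000 Ft = 893,000 Ft
  Exemption: 25% × (893,000 Ft − 472,000 Ft) = 105,250 Ft ≥ 45,000 Ft, so the exemption is fully phased out
  Base: 893,000 Ft − 0 Ft = 893,000 Ft
  893,000 Ft × 11% = 98,230 Ft

Mainline income levy:
  426,000 Ft × 15% = 63,900 Ft
  13,000 Ft × 24% = 3,120 Ft
  96,000 Ft × 37% = 35,520 Ft
  → 102,540 Ft
  Less childcare facility credit 56,000 Ft → 46,540 Ft

Excess of alternative minimum tax over mainline income levy: 98,230 Ft − 46,540 Ft = 51,690 Ft.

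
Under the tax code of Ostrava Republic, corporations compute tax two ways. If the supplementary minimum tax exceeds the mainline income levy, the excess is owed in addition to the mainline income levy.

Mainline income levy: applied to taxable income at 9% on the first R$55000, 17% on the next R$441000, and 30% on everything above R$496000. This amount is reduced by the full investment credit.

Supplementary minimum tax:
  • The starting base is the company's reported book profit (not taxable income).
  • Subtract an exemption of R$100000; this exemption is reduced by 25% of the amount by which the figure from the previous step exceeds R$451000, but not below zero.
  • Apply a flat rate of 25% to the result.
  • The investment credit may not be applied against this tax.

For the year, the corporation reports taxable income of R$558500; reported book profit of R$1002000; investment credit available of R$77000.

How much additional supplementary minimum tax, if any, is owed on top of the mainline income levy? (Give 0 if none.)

Mainline income levy:
  R$55000 × 9% = R$4950
  R$441000 × 17% = R$74970
  R$62500 × 30% = R$18750
  → R$98670
  Less investment credit R$77000 → R$21670

Supplementary minimum tax:
  Base (reported book profit): R$1002000
  Exemption: 25% × (R$1002000 − R$451000) = R$137750 ≥ R$100000, so the exemption is fully phased out
  Base: R$1002000 − R$0 = R$1002000
  R$1002000 × 25% = R$250500

Excess of supplementary minimum tax over mainline income levy: R$250500 − R$21670 = R$228830.

R$228830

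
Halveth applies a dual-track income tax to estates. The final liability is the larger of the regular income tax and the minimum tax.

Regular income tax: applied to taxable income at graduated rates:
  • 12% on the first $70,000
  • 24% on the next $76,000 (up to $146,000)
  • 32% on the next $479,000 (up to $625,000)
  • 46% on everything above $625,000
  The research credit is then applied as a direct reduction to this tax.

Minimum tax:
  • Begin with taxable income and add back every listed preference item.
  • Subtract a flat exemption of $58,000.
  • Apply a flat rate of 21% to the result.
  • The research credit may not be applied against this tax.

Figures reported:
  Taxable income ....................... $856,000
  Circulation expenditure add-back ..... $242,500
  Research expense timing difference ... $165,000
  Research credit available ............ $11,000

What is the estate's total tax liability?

Regular income tax:
  $70,000 × 12% = $8,400
  $76,000 × 24% = $18,240
  $479,000 × 32% = $153,280
  $231,000 × 46% = $106,260
  → $286,180
  Less research credit $11,000 → $275,180

Minimum tax:
  Adjusted income: $856,000 + $242,500 + $165,000 = $1,263,500
  Less exemption $58,000 → base $1,205,500
  $1,205,500 × 21% = $253,155

$275,180 > $253,155, so the regular income tax governs.

$275,180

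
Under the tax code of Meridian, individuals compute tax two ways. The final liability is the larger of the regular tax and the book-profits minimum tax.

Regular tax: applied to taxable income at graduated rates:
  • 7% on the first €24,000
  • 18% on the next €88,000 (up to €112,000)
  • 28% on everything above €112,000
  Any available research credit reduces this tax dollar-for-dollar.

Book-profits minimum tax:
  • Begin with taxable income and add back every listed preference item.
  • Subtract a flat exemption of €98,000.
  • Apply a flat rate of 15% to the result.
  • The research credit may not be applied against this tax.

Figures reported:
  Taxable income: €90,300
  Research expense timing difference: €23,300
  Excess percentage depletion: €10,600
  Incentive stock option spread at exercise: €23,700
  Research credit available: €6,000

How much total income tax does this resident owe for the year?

Book-profits minimum tax:
  Adjusted income: €90,300 + €23,300 + €10,600 + €23,700 = €147,900
  Less exemption €98,000 → base €49,900
  €49,900 × 15% = €7,485

Regular tax:
  €24,000 × 7% = €1,680
  €66,300 × 18% = €11,934
  → €13,614
  Less research credit €6,000 → €7,614

€7,614 > €7,485, so the regular tax governs.

€7,614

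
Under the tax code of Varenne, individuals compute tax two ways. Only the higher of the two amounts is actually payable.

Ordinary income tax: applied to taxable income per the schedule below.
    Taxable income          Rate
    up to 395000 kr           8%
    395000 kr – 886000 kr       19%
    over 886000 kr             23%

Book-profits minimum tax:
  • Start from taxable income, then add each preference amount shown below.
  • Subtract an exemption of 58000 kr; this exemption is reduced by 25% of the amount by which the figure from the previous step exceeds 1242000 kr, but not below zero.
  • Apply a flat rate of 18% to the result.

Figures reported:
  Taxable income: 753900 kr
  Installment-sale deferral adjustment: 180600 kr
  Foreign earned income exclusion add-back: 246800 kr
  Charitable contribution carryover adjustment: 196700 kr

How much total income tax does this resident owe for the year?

243720 kr

Ordinary income tax:
  395000 kr × 8% = 31600 kr
  358900 kr × 19% = 68191 kr
  → 99791 kr

Book-profits minimum tax:
  Adjusted income: 753900 kr + 180600 kr + 246800 kr + 196700 kr = 1378000 kr
  Exemption: 58000 kr − 25% × (1378000 kr − 1242000 kr) = 58000 kr − 34000 kr = 24000 kr
  Base: 1378000 kr − 24000 kr = 1354000 kr
  1354000 kr × 18% = 243720 kr

243720 kr > 99791 kr, so the book-profits minimum tax is the binding amount.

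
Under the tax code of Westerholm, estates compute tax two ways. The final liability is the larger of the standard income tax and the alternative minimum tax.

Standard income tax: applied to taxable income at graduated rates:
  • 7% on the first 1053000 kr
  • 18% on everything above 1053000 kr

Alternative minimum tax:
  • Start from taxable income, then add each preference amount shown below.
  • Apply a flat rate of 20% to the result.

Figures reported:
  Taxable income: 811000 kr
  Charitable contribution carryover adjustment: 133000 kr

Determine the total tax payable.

Alternative minimum tax:
  Adjusted income: 811000 kr + 133000 kr = 944000 kr
  944000 kr × 20% = 188800 kr

Standard income tax:
  811000 kr × 7% = 56770 kr

188800 kr > 56770 kr, so the alternative minimum tax is the binding amount.

188800 kr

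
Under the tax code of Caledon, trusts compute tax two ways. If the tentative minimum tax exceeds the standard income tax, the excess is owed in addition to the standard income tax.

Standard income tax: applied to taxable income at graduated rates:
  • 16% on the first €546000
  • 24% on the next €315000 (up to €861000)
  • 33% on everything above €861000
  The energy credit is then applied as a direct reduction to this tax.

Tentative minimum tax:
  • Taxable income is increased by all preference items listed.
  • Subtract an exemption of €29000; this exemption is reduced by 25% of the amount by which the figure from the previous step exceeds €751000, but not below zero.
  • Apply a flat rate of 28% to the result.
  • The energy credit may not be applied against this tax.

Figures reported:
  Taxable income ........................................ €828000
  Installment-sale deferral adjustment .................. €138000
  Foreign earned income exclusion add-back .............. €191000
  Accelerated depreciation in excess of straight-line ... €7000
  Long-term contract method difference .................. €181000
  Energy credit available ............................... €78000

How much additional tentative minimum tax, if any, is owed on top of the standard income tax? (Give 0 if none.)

Standard income tax:
  €546000 × 16% = €87360
  €282000 × 24% = €67680
  → €155040
  Less energy credit €78000 → €77040

Tentative minimum tax:
  Adjusted income: €828000 + €138000 + €191000 + €7000 + €181000 = €1345000
  Exemption: 25% × (€1345000 − €751000) = €148500 ≥ €29000, so the exemption is fully phased out
  Base: €1345000 − €0 = €1345000
  €1345000 × 28% = €376600

Excess of tentative minimum tax over standard income tax: €376600 − €77040 = €299560.

€299560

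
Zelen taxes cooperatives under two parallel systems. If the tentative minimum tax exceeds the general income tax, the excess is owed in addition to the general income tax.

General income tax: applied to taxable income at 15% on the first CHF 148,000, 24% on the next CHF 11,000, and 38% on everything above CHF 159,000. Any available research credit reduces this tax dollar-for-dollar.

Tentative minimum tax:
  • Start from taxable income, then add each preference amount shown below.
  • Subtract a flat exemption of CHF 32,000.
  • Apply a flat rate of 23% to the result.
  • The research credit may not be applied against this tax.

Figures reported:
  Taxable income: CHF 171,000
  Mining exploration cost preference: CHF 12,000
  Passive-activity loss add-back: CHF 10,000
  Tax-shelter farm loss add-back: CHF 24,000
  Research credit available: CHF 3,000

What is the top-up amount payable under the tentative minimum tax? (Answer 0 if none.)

CHF 16,150

Tentative minimum tax:
  Adjusted income: CHF 171,000 + CHF 12,000 + CHF 10,000 + CHF 24,000 = CHF 217,000
  Less exemption CHF 32,000 → base CHF 185,000
  CHF 185,000 × 23% = CHF 42,550

General income tax:
  CHF 148,000 × 15% = CHF 22,200
  CHF 11,000 × 24% = CHF 2,640
  CHF 12,000 × 38% = CHF 4,560
  → CHF 29,400
  Less research credit CHF 3,000 → CHF 26,400

Excess of tentative minimum tax over general income tax: CHF 42,550 − CHF 26,400 = CHF 16,150.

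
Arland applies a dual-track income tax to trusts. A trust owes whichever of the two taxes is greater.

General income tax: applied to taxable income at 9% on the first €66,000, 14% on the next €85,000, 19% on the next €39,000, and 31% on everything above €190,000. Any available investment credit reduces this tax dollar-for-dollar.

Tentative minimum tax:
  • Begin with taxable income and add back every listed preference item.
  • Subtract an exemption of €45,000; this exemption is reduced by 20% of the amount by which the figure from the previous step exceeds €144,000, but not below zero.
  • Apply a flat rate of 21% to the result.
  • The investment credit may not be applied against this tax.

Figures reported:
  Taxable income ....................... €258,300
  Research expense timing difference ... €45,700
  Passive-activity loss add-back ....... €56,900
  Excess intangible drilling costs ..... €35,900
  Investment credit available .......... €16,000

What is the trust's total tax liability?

€83,328

Tentative minimum tax:
  Adjusted income: €258,300 + €45,700 + €56,900 + €35,900 = €396,800
  Exemption: 20% × (€396,800 − €144,000) = €50,560 ≥ €45,000, so the exemption is fully phased out
  Base: €396,800 − €0 = €396,800
  €396,800 × 21% = €83,328

General income tax:
  €66,000 × 9% = €5,940
  €85,000 × 14% = €11,900
  €39,000 × 19% = €7,410
  €68,300 × 31% = €21,173
  → €46,423
  Less investment credit €16,000 → €30,423

€83,328 > €30,423, so the tentative minimum tax is the binding amount.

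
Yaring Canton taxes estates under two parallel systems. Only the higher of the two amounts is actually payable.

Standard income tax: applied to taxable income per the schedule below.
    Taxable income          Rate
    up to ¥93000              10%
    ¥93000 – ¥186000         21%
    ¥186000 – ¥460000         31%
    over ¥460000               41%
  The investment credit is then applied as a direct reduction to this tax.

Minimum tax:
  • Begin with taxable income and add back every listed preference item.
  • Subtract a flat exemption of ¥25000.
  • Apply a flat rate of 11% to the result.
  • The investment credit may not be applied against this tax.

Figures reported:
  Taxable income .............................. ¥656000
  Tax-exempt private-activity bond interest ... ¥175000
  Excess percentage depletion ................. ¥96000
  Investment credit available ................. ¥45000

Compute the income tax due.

Standard income tax:
  ¥93000 × 10% = ¥9300
  ¥93000 × 21% = ¥19530
  ¥274000 × 31% = ¥84940
  ¥196000 × 41% = ¥80360
  → ¥194130
  Less investment credit ¥45000 → ¥149130

Minimum tax:
  Adjusted income: ¥656000 + ¥175000 + ¥96000 = ¥927000
  Less exemption ¥25000 → base ¥902000
  ¥902000 × 11% = ¥99220

¥149130 > ¥99220, so the standard income tax governs.

¥149130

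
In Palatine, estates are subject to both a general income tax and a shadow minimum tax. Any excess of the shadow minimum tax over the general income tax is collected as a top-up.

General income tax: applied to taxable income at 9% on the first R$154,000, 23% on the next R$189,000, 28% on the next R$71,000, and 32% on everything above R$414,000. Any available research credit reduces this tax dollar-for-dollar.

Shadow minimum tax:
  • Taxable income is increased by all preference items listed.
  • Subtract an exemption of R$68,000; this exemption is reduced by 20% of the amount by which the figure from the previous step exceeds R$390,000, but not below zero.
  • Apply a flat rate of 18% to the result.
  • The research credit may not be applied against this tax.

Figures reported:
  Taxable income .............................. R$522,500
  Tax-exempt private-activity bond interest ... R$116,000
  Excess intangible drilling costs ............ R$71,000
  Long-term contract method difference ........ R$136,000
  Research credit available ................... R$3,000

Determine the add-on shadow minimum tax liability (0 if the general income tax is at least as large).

General income tax:
  R$154,000 × 9% = R$13,860
  R$189,000 × 23% = R$43,470
  R$71,000 × 28% = R$19,880
  R$108,500 × 32% = R$34,720
  → R$111,930
  Less research credit R$3,000 → R$108,930

Shadow minimum tax:
  Adjusted income: R$522,500 + R$116,000 + R$71,000 + R$136,000 = R$845,500
  Exemption: 20% × (R$845,500 − R$390,000) = R$91,100 ≥ R$68,000, so the exemption is fully phased out
  Base: R$845,500 − R$0 = R$845,500
  R$845,500 × 18% = R$152,190

Excess of shadow minimum tax over general income tax: R$152,190 − R$108,930 = R$43,260.

R$43,260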